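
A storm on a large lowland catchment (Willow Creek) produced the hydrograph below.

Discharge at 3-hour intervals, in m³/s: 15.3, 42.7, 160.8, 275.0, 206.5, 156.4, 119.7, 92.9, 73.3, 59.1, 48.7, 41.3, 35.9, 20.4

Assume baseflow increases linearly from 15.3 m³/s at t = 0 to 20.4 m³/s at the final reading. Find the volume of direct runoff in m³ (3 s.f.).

V ≈ 1.19 × 10^7 m³

Direct-runoff ordinates (Q − Q_b): 0.00, 27.01, 144.72, 258.52, 189.63, 139.14, 102.05, 74.85, 54.86, 40.27, 29.48, 21.68, 15.89, 0.00 m³/s.
ΣQ_DR = 1098 m³/s.
With Δt = 3 h = 10800 s, V = ΣQ_DR · Δt = 1098 × 10800 = 1.19 × 10^7 m³.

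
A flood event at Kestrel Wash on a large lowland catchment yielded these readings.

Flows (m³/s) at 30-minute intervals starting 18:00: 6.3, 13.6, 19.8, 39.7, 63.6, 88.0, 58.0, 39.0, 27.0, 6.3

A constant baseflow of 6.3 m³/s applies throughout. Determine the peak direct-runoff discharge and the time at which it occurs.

Subtracting baseflow gives direct-runoff ordinates: 0.0, 7.3, 13.5, 33.4, 57.3, 81.7, 51.7, 32.7, 20.7, 0.0 m³/s.
The maximum is 81.7 m³/s, occurring at the reading for t = 20:30.

Q_p = 81.7 m³/s at t = 20:30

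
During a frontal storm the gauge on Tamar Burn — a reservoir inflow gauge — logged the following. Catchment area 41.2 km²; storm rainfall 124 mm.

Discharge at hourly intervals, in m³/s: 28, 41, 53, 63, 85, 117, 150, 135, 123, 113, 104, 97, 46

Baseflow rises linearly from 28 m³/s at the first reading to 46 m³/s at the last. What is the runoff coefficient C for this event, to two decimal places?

C ≈ 0.47

ΣQ_DR = 674.0 m³/s; V = ΣQ_DR·Δt = 2.426 × 10^6 m³.
Runoff depth d = V / A = 58.89 mm.
C = d / P = 58.89 / 124 = 0.47.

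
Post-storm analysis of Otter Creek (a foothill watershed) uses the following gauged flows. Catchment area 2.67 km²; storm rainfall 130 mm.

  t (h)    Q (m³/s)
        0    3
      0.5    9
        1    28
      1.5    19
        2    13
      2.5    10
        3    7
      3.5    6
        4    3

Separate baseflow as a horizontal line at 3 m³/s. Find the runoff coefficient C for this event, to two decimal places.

C ≈ 0.37

ΣQ_DR = 71.00 m³/s; V = ΣQ_DR·Δt = 1.278 × 10^5 m³.
Runoff depth d = V / A = 47.87 mm.
C = d / P = 47.87 / 130 = 0.37.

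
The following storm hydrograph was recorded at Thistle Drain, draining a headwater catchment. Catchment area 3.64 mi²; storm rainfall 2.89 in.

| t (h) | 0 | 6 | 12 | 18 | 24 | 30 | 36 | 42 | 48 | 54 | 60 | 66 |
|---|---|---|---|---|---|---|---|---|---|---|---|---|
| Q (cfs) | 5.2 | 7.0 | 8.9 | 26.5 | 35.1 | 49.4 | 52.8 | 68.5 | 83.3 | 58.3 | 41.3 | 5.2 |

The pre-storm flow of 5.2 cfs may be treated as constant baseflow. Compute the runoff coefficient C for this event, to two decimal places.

ΣQ_DR = 379.1 cfs; V = ΣQ_DR·Δt = 8.189 × 10^6 ft³.
Runoff depth d = V / A = 0.9683 in.
C = d / P = 0.9683 / 2.89 = 0.34.

C ≈ 0.34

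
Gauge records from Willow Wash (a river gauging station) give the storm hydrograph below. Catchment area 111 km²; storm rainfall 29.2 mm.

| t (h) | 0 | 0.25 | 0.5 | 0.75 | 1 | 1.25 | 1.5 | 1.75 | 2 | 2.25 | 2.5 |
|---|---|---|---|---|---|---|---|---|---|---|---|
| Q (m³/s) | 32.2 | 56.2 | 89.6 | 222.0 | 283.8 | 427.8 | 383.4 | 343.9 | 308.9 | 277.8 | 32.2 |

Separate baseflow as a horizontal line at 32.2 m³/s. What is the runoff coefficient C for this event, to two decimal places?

C ≈ 0.58

ΣQ_DR = 2104 m³/s; V = ΣQ_DR·Δt = 1.893 × 10^6 m³.
Runoff depth d = V / A = 17.06 mm.
C = d / P = 17.06 / 29.2 = 0.58.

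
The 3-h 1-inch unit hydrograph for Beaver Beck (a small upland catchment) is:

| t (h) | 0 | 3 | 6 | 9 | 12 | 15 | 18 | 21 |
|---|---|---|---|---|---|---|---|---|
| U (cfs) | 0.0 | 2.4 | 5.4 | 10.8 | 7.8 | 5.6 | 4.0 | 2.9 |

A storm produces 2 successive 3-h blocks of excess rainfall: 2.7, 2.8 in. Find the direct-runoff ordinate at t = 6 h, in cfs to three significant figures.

By discrete convolution, Q_j = Σ (P_i / 1 in) · U_{j−i}.
At t = 6 h (j=2): Q = (2.7/1)·5.4 + (2.8/1)·2.4 = 21.3 cfs.

Q ≈ 21.3 cfs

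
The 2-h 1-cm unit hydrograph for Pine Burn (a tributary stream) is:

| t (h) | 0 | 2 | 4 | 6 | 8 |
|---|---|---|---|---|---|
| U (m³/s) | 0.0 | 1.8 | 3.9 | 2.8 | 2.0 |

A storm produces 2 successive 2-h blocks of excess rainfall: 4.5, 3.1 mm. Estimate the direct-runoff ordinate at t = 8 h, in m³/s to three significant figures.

By discrete convolution, Q_j = Σ (P_i / 10 mm) · U_{j−i}.
At t = 8 h (j=4): Q = (4.5/10)·2.0 + (3.1/10)·2.8 = 1.77 m³/s.

Q ≈ 1.77 m³/s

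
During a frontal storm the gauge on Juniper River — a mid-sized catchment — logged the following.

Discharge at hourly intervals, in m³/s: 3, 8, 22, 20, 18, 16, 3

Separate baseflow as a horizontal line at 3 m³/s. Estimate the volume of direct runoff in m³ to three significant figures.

Direct-runoff ordinates (Q − Q_b): 0.0, 5.0, 19.0, 17.0, 15.0, 13.0, 0.0 m³/s.
ΣQ_DR = 69.00 m³/s.
With Δt = 1 h = 3600 s, V = ΣQ_DR · Δt = 69.00 × 3600 = 2.48 × 10^5 m³.

V ≈ 2.48 × 10^5 m³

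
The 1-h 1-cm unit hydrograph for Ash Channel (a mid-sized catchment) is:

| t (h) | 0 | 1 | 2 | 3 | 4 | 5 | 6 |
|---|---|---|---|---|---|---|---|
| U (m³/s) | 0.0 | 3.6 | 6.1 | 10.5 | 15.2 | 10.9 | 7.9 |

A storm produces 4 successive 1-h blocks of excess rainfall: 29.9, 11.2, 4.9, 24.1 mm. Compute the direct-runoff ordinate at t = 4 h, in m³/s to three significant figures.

By discrete convolution, Q_j = Σ (P_i / 10 mm) · U_{j−i}.
At t = 4 h (j=4): Q = (29.9/10)·15.2 + (11.2/10)·10.5 + (4.9/10)·6.1 + (24.1/10)·3.6 = 68.9 m³/s.

Q ≈ 68.9 m³/s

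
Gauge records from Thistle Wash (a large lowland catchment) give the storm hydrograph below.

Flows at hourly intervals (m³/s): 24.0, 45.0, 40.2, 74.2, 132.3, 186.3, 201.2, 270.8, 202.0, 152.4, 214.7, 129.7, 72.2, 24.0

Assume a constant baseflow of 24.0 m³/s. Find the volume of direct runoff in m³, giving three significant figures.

V ≈ 5.16 × 10^6 m³

Direct-runoff ordinates (Q − Q_b): 0.0, 21.0, 16.2, 50.2, 108.3, 162.3, 177.2, 246.8, 178.0, 128.4, 190.7, 105.7, 48.2, 0.0 m³/s.
ΣQ_DR = 1433 m³/s.
With Δt = 1 h = 3600 s, V = ΣQ_DR · Δt = 1433 × 3600 = 5.16 × 10^6 m³.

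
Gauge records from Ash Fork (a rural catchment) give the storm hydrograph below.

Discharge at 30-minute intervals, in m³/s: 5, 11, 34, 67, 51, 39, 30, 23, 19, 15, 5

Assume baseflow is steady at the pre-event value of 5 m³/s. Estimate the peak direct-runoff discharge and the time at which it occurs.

Subtracting baseflow gives direct-runoff ordinates: 0.0, 6.0, 29.0, 62.0, 46.0, 34.0, 25.0, 18.0, 14.0, 10.0, 0.0 m³/s.
The maximum is 62.0 m³/s, occurring at the reading for t = 1.5 h.

Q_p = 62.0 m³/s at t = 1.5 h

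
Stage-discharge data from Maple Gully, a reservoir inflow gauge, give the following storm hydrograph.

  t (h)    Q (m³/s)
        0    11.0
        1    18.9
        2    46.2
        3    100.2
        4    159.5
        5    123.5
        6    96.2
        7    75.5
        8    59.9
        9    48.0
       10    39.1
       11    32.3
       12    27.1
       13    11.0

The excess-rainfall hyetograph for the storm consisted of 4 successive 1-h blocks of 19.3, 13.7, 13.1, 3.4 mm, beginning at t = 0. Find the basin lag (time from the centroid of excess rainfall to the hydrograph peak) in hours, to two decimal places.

Centroid of excess rainfall: t_c = Σ P_i·t̄_i / ΣP_i = 1.5121 h (block centres at 0.5, 1.5, 2.5, 3.5 h).
Hydrograph peak occurs at t = 4 h, so basin lag t_L = 4 − 1.5121 = 2.49 h.

t_L ≈ 2.49 h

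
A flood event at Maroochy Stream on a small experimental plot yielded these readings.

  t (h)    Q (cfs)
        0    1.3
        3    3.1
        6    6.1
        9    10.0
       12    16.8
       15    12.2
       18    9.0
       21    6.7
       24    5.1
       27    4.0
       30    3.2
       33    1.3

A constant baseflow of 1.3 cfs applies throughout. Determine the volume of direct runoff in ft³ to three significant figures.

V ≈ 6.83 × 10^5 ft³

Direct-runoff ordinates (Q − Q_b): 0.0, 1.8, 4.8, 8.7, 15.5, 10.9, 7.7, 5.4, 3.8, 2.7, 1.9, 0.0 cfs.
ΣQ_DR = 63.20 cfs.
With Δt = 3 h = 10800 s, V = ΣQ_DR · Δt = 63.20 × 10800 = 6.83 × 10^5 ft³.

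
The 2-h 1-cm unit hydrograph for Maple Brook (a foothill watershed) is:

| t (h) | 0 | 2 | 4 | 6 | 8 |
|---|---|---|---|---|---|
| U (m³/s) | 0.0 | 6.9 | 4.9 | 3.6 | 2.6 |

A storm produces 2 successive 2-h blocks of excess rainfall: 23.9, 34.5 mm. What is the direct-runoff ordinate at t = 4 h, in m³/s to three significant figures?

Q ≈ 35.5 m³/s

By discrete convolution, Q_j = Σ (P_i / 10 mm) · U_{j−i}.
At t = 4 h (j=2): Q = (23.9/10)·4.9 + (34.5/10)·6.9 = 35.5 m³/s.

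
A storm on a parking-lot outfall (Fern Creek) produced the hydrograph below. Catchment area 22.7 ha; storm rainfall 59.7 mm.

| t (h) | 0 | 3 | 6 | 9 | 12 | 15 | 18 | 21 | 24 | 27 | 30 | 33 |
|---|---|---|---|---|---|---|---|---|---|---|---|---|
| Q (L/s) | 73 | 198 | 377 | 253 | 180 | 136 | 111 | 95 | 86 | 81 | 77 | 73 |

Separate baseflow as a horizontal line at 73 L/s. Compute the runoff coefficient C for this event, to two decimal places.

ΣQ_DR = 864.0 L/s; V = ΣQ_DR·Δt = 9.331 × 10^6 L.
Runoff depth d = V / A = 41.11 mm.
C = d / P = 41.11 / 59.7 = 0.69.

C ≈ 0.69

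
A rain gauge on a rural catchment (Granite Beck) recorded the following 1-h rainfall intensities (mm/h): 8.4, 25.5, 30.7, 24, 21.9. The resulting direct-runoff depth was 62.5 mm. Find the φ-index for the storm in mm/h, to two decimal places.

φ ≈ 9.90 mm/h

Only the 4 blocks with intensity above φ contribute runoff: 25.5, 30.7, 24, 21.9 mm/h.
Σ(I−φ)·Δt = d  ⇒  (25.5+30.7+24+21.9 − 4φ)·1 = 62.5
φ = (102.1 − 62.5/1) / 4 = 9.90 mm/h.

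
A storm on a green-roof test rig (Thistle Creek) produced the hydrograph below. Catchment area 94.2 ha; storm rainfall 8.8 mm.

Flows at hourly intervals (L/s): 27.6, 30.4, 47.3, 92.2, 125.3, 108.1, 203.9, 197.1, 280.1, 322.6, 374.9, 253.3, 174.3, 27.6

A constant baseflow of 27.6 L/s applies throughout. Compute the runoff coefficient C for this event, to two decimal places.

C ≈ 0.82

ΣQ_DR = 1878 L/s; V = ΣQ_DR·Δt = 6.762 × 10^6 L.
Runoff depth d = V / A = 7.178 mm.
C = d / P = 7.178 / 8.8 = 0.82.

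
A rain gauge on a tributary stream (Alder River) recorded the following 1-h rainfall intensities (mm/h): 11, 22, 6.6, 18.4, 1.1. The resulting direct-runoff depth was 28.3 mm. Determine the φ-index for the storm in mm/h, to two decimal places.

Only the 3 blocks with intensity above φ contribute runoff: 11, 22, 18.4 mm/h.
Σ(I−φ)·Δt = d  ⇒  (11+22+18.4 − 3φ)·1 = 28.3
φ = (51.40 − 28.3/1) / 3 = 7.70 mm/h.

φ ≈ 7.70 mm/h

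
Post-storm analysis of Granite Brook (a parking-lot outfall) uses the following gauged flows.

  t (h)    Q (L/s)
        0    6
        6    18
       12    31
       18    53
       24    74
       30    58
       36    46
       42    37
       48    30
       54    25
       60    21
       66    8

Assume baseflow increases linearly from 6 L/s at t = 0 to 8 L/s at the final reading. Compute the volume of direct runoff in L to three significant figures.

V ≈ 6.98 × 10^6 L

Direct-runoff ordinates (Q − Q_b): 0.00, 11.82, 24.64, 46.45, 67.27, 51.09, 38.91, 29.73, 22.55, 17.36, 13.18, 0.00 L/s.
ΣQ_DR = 323.0 L/s.
With Δt = 6 h = 21600 s, V = ΣQ_DR · Δt = 323.0 × 21600 = 6.98 × 10^6 L.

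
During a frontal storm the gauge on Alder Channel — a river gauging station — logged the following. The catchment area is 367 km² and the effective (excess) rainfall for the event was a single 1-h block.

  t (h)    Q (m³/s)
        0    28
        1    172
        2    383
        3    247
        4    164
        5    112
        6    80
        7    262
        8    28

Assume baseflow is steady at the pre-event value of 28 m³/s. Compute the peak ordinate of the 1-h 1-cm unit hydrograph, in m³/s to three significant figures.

Direct runoff: 0.0, 144.0, 355.0, 219.0, 136.0, 84.0, 52.0, 234.0, 0.0 m³/s; ΣQ_DR = 1224 m³/s, peak = 355.0 m³/s.
Runoff depth d = ΣQ_DR·Δt / A = 1224 × 3600 / (367 km²) = 12.01 mm.
The 1-cm UH is the DRH scaled by (10 mm)/d, so U_p = 355.0 × 10/12.01 = 296 m³/s.

U_p ≈ 296 m³/s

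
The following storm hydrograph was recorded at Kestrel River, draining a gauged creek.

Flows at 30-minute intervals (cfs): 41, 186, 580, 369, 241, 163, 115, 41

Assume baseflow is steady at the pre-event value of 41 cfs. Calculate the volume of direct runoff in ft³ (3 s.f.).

Direct-runoff ordinates (Q − Q_b): 0.0, 145.0, 539.0, 328.0, 200.0, 122.0, 74.0, 0.0 cfs.
ΣQ_DR = 1408 cfs.
With Δt = 0.5 h = 1800 s, V = ΣQ_DR · Δt = 1408 × 1800 = 2.53 × 10^6 ft³.

V ≈ 2.53 × 10^6 ft³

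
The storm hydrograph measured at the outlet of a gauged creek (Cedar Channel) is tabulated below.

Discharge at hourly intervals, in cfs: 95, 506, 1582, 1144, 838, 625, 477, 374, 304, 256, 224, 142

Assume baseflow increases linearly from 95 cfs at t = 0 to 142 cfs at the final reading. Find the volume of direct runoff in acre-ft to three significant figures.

Direct-runoff ordinates (Q − Q_b): 0.00, 406.73, 1478.45, 1036.18, 725.91, 508.64, 356.36, 249.09, 174.82, 122.55, 86.27, 0.00 cfs.
ΣQ_DR = 5145 cfs.
With Δt = 1 h = 3600 s, V = ΣQ_DR · Δt = 5145 × 3600 = 1.85 × 10^7 ft³ = 425 acre-ft.

V ≈ 425 acre-ft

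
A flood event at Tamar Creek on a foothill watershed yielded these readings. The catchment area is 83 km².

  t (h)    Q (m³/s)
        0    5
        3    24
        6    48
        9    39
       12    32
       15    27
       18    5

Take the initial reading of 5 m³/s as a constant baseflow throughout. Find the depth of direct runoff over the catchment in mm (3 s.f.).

d ≈ 18.9 mm

Direct runoff: 0.0, 19.0, 43.0, 34.0, 27.0, 22.0, 0.0 m³/s; ΣQ_DR = 145.0 m³/s.
V = ΣQ_DR · Δt = 145.0 × 10800 s = 1.566 × 10^6 m³.
Over A = 83 km², depth = V / A = 18.9 mm.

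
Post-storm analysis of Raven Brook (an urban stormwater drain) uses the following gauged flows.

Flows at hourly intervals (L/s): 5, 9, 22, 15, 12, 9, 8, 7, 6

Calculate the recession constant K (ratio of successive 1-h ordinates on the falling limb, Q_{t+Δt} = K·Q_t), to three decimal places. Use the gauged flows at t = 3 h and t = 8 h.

K ≈ 0.833

Using the recession-limb readings at t = 3 h and t = 8 h: Q falls from 15 to 6 L/s over 5 intervals.
K = (Q₂/Q₁)^(1/5) = (6/15)^(1/5) = 0.833.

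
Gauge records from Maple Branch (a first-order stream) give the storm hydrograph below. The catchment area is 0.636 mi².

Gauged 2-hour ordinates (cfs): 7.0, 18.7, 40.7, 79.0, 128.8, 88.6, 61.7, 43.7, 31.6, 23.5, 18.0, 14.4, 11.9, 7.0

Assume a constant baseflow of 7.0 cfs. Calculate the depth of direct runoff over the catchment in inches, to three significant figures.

Direct runoff: 0.0, 11.7, 33.7, 72.0, 121.8, 81.6, 54.7, 36.7, 24.6, 16.5, 11.0, 7.4, 4.9, 0.0 cfs; ΣQ_DR = 476.6 cfs.
V = ΣQ_DR · Δt = 476.6 × 7200 s = 3.432 × 10^6 ft³.
Over A = 0.636 mi², depth = V / A = 2.32 in.

d ≈ 2.32 in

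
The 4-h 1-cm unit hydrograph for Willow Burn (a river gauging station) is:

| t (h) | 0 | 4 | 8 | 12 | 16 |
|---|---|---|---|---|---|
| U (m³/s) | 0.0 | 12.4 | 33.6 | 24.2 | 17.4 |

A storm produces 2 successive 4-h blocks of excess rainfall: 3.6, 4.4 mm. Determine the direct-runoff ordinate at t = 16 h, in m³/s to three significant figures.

By discrete convolution, Q_j = Σ (P_i / 10 mm) · U_{j−i}.
At t = 16 h (j=4): Q = (3.6/10)·17.4 + (4.4/10)·24.2 = 16.9 m³/s.

Q ≈ 16.9 m³/s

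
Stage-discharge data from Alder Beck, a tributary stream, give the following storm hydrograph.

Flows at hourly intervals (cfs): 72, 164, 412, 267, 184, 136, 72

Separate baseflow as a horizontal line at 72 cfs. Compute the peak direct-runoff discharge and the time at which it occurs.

Subtracting baseflow gives direct-runoff ordinates: 0.0, 92.0, 340.0, 195.0, 112.0, 64.0, 0.0 cfs.
The maximum is 340.0 cfs, occurring at the reading for t = 2 h.

Q_p = 340.0 cfs at t = 2 h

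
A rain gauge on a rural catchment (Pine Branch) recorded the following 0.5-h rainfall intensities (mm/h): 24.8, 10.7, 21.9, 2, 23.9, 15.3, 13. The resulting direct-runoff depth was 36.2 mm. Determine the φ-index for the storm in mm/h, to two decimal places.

φ ≈ 6.20 mm/h

Only the 6 blocks with intensity above φ contribute runoff: 24.8, 10.7, 21.9, 23.9, 15.3, 13 mm/h.
Σ(I−φ)·Δt = d  ⇒  (24.8+10.7+21.9+23.9+15.3+13 − 6φ)·0.5 = 36.2
φ = (109.6 − 36.2/0.5) / 6 = 6.20 mm/h.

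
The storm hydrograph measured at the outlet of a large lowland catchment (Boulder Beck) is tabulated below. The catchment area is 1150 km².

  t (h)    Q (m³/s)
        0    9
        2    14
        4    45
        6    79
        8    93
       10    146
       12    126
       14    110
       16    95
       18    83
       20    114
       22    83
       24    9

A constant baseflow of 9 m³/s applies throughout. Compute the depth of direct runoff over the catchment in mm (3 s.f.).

d ≈ 5.57 mm

Direct runoff: 0.0, 5.0, 36.0, 70.0, 84.0, 137.0, 117.0, 101.0, 86.0, 74.0, 105.0, 74.0, 0.0 m³/s; ΣQ_DR = 889.0 m³/s.
V = ΣQ_DR · Δt = 889.0 × 7200 s = 6.401 × 10^6 m³.
Over A = 1150 km², depth = V / A = 5.57 mm.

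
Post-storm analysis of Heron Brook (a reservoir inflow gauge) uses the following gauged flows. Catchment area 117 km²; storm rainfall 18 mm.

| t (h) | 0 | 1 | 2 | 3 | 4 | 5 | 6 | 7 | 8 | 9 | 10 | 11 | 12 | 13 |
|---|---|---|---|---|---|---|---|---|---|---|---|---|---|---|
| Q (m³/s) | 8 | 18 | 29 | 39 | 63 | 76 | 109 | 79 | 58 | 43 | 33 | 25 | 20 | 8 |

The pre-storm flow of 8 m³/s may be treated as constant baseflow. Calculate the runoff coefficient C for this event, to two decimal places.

C ≈ 0.85

ΣQ_DR = 496.0 m³/s; V = ΣQ_DR·Δt = 1.786 × 10^6 m³.
Runoff depth d = V / A = 15.26 mm.
C = d / P = 15.26 / 18 = 0.85.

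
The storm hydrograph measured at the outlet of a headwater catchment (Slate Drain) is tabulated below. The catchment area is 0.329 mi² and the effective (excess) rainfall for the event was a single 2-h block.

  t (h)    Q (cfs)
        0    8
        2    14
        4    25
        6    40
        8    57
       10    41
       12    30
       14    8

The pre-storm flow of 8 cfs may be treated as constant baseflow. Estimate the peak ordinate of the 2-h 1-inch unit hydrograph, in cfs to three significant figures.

U_p ≈ 32.7 cfs

Direct runoff: 0.0, 6.0, 17.0, 32.0, 49.0, 33.0, 22.0, 0.0 cfs; ΣQ_DR = 159.0 cfs, peak = 49.0 cfs.
Runoff depth d = ΣQ_DR·Δt / A = 159.0 × 7200 / (0.329 mi²) = 1.498 in.
The 1-inch UH is the DRH scaled by (1 in)/d, so U_p = 49.0 × 1/1.498 = 32.7 cfs.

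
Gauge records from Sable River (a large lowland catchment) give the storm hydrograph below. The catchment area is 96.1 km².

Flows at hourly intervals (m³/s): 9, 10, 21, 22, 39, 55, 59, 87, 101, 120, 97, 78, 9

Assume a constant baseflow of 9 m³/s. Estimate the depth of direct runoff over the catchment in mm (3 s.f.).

Direct runoff: 0.0, 1.0, 12.0, 13.0, 30.0, 46.0, 50.0, 78.0, 92.0, 111.0, 88.0, 69.0, 0.0 m³/s; ΣQ_DR = 590.0 m³/s.
V = ΣQ_DR · Δt = 590.0 × 3600 s = 2.124 × 10^6 m³.
Over A = 96.1 km², depth = V / A = 22.1 mm.

d ≈ 22.1 mm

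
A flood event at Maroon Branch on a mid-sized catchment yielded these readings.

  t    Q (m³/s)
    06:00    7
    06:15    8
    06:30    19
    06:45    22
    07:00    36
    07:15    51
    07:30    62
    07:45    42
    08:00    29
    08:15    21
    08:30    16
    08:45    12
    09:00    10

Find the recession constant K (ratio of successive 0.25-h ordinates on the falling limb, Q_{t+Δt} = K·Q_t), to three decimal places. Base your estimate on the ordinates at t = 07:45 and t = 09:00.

K ≈ 0.750

Using the recession-limb readings at t = 07:45 and t = 09:00: Q falls from 42 to 10 m³/s over 5 intervals.
K = (Q₂/Q₁)^(1/5) = (10/42)^(1/5) = 0.750.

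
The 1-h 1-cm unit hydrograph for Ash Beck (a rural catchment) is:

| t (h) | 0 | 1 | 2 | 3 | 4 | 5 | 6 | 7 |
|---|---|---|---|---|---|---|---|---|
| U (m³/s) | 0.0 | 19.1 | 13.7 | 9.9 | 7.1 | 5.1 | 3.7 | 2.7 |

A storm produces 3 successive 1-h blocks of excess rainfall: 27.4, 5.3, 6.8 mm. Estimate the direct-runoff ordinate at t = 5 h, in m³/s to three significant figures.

Q ≈ 24.5 m³/s

By discrete convolution, Q_j = Σ (P_i / 10 mm) · U_{j−i}.
At t = 5 h (j=5): Q = (27.4/10)·5.1 + (5.3/10)·7.1 + (6.8/10)·9.9 = 24.5 m³/s.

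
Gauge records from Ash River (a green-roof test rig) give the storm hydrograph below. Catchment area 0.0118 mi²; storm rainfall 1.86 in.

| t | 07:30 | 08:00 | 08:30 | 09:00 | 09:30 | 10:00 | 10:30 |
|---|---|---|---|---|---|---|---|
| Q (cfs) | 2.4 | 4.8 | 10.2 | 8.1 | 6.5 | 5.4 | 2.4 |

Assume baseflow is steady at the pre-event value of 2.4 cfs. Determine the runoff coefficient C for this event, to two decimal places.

C ≈ 0.81

ΣQ_DR = 23.00 cfs; V = ΣQ_DR·Δt = 41400 ft³.
Runoff depth d = V / A = 1.510 in.
C = d / P = 1.510 / 1.86 = 0.81.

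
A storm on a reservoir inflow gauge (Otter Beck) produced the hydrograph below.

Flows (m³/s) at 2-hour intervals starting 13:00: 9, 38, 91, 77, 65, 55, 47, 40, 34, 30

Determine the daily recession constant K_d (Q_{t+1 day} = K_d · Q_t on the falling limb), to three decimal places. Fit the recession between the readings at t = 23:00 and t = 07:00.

K_d ≈ 0.162

Between t = 23:00 and t = 07:00 the flow falls from 55 to 30 m³/s over 4×2 h = 8 h.
Per-interval ratio K = (30/55)^(1/4) = 0.8594; K_d = K^(24/2) = 0.162.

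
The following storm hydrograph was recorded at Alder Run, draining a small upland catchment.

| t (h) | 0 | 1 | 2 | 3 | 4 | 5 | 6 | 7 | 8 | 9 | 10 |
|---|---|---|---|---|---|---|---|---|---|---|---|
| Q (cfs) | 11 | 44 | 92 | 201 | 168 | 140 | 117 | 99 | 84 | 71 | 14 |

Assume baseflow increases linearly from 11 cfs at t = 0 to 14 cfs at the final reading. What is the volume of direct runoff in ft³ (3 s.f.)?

Direct-runoff ordinates (Q − Q_b): 0.00, 32.70, 80.40, 189.10, 155.80, 127.50, 104.20, 85.90, 70.60, 57.30, 0.00 cfs.
ΣQ_DR = 903.5 cfs.
With Δt = 1 h = 3600 s, V = ΣQ_DR · Δt = 903.5 × 3600 = 3.25 × 10^6 ft³.

V ≈ 3.25 × 10^6 ft³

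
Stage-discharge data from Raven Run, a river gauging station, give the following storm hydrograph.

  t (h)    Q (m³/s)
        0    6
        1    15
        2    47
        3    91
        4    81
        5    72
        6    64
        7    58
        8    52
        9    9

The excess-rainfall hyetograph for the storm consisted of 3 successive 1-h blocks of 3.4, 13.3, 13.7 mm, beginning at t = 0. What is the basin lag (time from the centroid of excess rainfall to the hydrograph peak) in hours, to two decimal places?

t_L ≈ 1.16 h

Centroid of excess rainfall: t_c = Σ P_i·t̄_i / ΣP_i = 1.8388 h (block centres at 0.5, 1.5, 2.5 h).
Hydrograph peak occurs at t = 3 h, so basin lag t_L = 3 − 1.8388 = 1.16 h.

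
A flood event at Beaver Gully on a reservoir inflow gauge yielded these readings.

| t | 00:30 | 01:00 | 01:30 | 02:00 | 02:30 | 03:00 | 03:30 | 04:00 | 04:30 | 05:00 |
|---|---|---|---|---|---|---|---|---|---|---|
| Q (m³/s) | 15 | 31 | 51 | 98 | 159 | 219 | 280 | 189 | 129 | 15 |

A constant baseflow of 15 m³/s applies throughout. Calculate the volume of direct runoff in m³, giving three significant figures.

Direct-runoff ordinates (Q − Q_b): 0.0, 16.0, 36.0, 83.0, 144.0, 204.0, 265.0, 174.0, 114.0, 0.0 m³/s.
ΣQ_DR = 1036 m³/s.
With Δt = 0.5 h = 1800 s, V = ΣQ_DR · Δt = 1036 × 1800 = 1.86 × 10^6 m³.

V ≈ 1.86 × 10^6 m³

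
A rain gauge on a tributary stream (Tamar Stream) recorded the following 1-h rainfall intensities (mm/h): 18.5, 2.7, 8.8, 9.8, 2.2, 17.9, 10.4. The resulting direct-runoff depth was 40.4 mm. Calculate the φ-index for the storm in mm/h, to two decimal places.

φ ≈ 5.00 mm/h

Only the 5 blocks with intensity above φ contribute runoff: 18.5, 8.8, 9.8, 17.9, 10.4 mm/h.
Σ(I−φ)·Δt = d  ⇒  (18.5+8.8+9.8+17.9+10.4 − 5φ)·1 = 40.4
φ = (65.40 − 40.4/1) / 5 = 5.00 mm/h.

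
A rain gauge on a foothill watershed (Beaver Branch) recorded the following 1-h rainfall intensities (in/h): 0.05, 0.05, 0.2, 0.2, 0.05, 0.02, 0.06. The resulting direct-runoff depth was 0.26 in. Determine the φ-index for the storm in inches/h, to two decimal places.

φ ≈ 0.07 in/h

Only the 2 blocks with intensity above φ contribute runoff: 0.2, 0.2 in/h.
Σ(I−φ)·Δt = d  ⇒  (0.2+0.2 − 2φ)·1 = 0.26
φ = (0.4000 − 0.26/1) / 2 = 0.07 in/h.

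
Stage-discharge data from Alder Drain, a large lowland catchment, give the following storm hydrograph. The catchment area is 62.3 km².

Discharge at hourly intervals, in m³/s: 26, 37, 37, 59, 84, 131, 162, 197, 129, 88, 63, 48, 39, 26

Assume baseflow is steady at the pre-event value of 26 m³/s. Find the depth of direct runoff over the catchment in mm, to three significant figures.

Direct runoff: 0.0, 11.0, 11.0, 33.0, 58.0, 105.0, 136.0, 171.0, 103.0, 62.0, 37.0, 22.0, 13.0, 0.0 m³/s; ΣQ_DR = 762.0 m³/s.
V = ΣQ_DR · Δt = 762.0 × 3600 s = 2.743 × 10^6 m³.
Over A = 62.3 km², depth = V / A = 44.0 mm.

d ≈ 44.0 mm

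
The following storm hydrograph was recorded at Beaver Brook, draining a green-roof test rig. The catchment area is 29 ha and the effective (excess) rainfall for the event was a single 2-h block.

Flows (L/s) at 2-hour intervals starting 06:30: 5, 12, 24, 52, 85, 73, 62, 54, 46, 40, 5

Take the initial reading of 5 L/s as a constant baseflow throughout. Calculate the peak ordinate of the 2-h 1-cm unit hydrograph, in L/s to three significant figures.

U_p ≈ 80.0 L/s

Direct runoff: 0.0, 7.0, 19.0, 47.0, 80.0, 68.0, 57.0, 49.0, 41.0, 35.0, 0.0 L/s; ΣQ_DR = 403.0 L/s, peak = 80.0 L/s.
Runoff depth d = ΣQ_DR·Δt / A = 403.0 × 7200 / (29 ha) = 10.01 mm.
The 1-cm UH is the DRH scaled by (10 mm)/d, so U_p = 80.0 × 10/10.01 = 80.0 L/s.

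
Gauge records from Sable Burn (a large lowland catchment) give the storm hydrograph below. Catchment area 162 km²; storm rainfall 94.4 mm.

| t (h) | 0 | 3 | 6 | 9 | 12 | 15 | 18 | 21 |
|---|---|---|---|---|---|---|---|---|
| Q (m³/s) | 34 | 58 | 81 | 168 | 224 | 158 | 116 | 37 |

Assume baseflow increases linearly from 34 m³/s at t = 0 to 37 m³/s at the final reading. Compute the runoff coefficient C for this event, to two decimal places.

C ≈ 0.42

ΣQ_DR = 592.0 m³/s; V = ΣQ_DR·Δt = 6.394 × 10^6 m³.
Runoff depth d = V / A = 39.47 mm.
C = d / P = 39.47 / 94.4 = 0.42.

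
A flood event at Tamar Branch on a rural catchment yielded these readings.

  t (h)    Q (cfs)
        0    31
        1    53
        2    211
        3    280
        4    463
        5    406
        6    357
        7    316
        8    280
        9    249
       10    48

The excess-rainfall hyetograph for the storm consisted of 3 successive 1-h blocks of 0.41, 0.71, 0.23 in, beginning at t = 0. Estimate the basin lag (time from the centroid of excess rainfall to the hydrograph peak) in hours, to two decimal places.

t_L ≈ 2.63 h

Centroid of excess rainfall: t_c = Σ P_i·t̄_i / ΣP_i = 1.3667 h (block centres at 0.5, 1.5, 2.5 h).
Hydrograph peak occurs at t = 4 h, so basin lag t_L = 4 − 1.3667 = 2.63 h.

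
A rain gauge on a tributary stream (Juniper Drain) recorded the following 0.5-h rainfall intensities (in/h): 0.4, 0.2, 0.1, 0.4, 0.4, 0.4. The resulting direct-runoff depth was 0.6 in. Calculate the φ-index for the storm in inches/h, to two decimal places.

φ ≈ 0.12 in/h

Only the 5 blocks with intensity above φ contribute runoff: 0.4, 0.2, 0.4, 0.4, 0.4 in/h.
Σ(I−φ)·Δt = d  ⇒  (0.4+0.2+0.4+0.4+0.4 − 5φ)·0.5 = 0.6
φ = (1.800 − 0.6/0.5) / 5 = 0.12 in/h.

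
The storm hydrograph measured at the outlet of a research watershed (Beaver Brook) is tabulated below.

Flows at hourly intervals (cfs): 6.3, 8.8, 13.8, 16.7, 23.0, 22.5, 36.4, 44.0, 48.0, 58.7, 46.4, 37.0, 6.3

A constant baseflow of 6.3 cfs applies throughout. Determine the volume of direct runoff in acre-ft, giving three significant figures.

Direct-runoff ordinates (Q − Q_b): 0.0, 2.5, 7.5, 10.4, 16.7, 16.2, 30.1, 37.7, 41.7, 52.4, 40.1, 30.7, 0.0 cfs.
ΣQ_DR = 286.0 cfs.
With Δt = 1 h = 3600 s, V = ΣQ_DR · Δt = 286.0 × 3600 = 1.03 × 10^6 ft³ = 23.6 acre-ft.

V ≈ 23.6 acre-ft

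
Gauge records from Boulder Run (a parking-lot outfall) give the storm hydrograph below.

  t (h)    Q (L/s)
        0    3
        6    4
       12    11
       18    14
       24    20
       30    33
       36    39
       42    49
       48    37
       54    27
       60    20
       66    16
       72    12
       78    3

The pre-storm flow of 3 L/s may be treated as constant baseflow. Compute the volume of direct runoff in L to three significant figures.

Direct-runoff ordinates (Q − Q_b): 0.0, 1.0, 8.0, 11.0, 17.0, 30.0, 36.0, 46.0, 34.0, 24.0, 17.0, 13.0, 9.0, 0.0 L/s.
ΣQ_DR = 246.0 L/s.
With Δt = 6 h = 21600 s, V = ΣQ_DR · Δt = 246.0 × 21600 = 5.31 × 10^6 L.

V ≈ 5.31 × 10^6 L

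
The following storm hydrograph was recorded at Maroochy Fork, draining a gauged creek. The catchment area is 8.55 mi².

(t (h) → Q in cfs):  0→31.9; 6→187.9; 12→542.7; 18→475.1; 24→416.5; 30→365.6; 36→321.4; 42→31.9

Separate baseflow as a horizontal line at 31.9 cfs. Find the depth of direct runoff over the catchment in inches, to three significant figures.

Direct runoff: 0.0, 156.0, 510.8, 443.2, 384.6, 333.7, 289.5, 0.0 cfs; ΣQ_DR = 2118 cfs.
V = ΣQ_DR · Δt = 2118 × 21600 s = 4.574 × 10^7 ft³.
Over A = 8.55 mi², depth = V / A = 2.30 in.

d ≈ 2.30 in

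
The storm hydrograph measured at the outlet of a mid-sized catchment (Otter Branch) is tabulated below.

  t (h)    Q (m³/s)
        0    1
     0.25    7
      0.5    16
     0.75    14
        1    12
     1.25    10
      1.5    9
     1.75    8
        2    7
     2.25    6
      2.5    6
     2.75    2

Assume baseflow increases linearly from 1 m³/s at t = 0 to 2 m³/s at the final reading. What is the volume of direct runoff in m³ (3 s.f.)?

V ≈ 72000 m³

Direct-runoff ordinates (Q − Q_b): 0.00, 5.91, 14.82, 12.73, 10.64, 8.55, 7.45, 6.36, 5.27, 4.18, 4.09, 0.00 m³/s.
ΣQ_DR = 80.00 m³/s.
With Δt = 0.25 h = 900 s, V = ΣQ_DR · Δt = 80.00 × 900 = 72000 m³.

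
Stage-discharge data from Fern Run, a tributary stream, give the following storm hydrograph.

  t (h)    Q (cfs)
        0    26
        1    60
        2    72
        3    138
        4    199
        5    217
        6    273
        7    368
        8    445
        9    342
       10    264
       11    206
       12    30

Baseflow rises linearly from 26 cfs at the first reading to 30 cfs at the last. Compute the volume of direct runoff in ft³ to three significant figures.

Direct-runoff ordinates (Q − Q_b): 0.00, 33.67, 45.33, 111.00, 171.67, 189.33, 245.00, 339.67, 416.33, 313.00, 234.67, 176.33, 0.00 cfs.
ΣQ_DR = 2276 cfs.
With Δt = 1 h = 3600 s, V = ΣQ_DR · Δt = 2276 × 3600 = 8.19 × 10^6 ft³.

V ≈ 8.19 × 10^6 ft³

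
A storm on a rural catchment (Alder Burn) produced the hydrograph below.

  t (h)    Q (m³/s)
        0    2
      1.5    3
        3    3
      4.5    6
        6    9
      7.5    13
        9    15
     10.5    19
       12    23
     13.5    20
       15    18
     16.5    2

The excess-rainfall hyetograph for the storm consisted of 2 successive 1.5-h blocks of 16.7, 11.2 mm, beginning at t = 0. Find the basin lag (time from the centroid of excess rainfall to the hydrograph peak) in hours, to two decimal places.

t_L ≈ 10.65 h

Centroid of excess rainfall: t_c = Σ P_i·t̄_i / ΣP_i = 1.3522 h (block centres at 0.75, 2.25 h).
Hydrograph peak occurs at t = 12 h, so basin lag t_L = 12 − 1.3522 = 10.65 h.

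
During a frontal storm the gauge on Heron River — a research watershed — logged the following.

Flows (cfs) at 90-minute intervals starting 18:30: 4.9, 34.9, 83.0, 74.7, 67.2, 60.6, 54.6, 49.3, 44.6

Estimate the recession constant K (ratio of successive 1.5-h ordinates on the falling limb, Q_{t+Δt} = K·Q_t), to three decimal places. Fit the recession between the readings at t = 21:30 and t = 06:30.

K ≈ 0.902

Using the recession-limb readings at t = 21:30 and t = 06:30: Q falls from 83.0 to 44.6 cfs over 6 intervals.
K = (Q₂/Q₁)^(1/6) = (44.6/83.0)^(1/6) = 0.902.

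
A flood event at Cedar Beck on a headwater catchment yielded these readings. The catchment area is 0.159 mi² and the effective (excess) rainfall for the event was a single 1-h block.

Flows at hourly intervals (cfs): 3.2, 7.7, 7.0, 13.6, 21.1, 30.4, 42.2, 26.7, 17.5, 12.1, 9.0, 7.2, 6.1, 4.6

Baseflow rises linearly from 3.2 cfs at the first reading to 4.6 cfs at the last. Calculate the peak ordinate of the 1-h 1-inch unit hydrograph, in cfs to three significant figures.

Direct runoff: 0.00, 4.39, 3.58, 10.08, 17.47, 26.66, 38.35, 22.75, 13.44, 7.93, 4.72, 2.82, 1.61, 0.00 cfs; ΣQ_DR = 153.8 cfs, peak = 38.35 cfs.
Runoff depth d = ΣQ_DR·Δt / A = 153.8 × 3600 / (0.159 mi²) = 1.499 in.
The 1-inch UH is the DRH scaled by (1 in)/d, so U_p = 38.35 × 1/1.499 = 25.6 cfs.

U_p ≈ 25.6 cfs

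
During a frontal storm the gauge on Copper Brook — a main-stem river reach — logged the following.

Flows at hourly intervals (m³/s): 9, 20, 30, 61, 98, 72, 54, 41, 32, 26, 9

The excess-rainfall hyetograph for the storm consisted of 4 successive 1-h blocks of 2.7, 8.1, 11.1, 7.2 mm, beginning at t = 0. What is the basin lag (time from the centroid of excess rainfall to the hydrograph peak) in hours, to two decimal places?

t_L ≈ 1.72 h

Centroid of excess rainfall: t_c = Σ P_i·t̄_i / ΣP_i = 2.2835 h (block centres at 0.5, 1.5, 2.5, 3.5 h).
Hydrograph peak occurs at t = 4 h, so basin lag t_L = 4 − 2.2835 = 1.72 h.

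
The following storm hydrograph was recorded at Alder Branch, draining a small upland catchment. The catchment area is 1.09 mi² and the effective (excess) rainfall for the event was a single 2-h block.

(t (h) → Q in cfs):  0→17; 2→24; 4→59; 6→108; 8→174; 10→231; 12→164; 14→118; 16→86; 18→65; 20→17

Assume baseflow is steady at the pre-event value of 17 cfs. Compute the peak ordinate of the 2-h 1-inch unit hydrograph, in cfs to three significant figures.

U_p ≈ 85.9 cfs

Direct runoff: 0.0, 7.0, 42.0, 91.0, 157.0, 214.0, 147.0, 101.0, 69.0, 48.0, 0.0 cfs; ΣQ_DR = 876.0 cfs, peak = 214.0 cfs.
Runoff depth d = ΣQ_DR·Δt / A = 876.0 × 7200 / (1.09 mi²) = 2.491 in.
The 1-inch UH is the DRH scaled by (1 in)/d, so U_p = 214.0 × 1/2.491 = 85.9 cfs.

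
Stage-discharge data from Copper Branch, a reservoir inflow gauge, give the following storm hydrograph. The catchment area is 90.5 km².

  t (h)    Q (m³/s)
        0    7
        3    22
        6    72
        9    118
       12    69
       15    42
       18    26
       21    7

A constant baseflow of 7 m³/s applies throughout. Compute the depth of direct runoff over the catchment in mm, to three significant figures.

d ≈ 36.6 mm

Direct runoff: 0.0, 15.0, 65.0, 111.0, 62.0, 35.0, 19.0, 0.0 m³/s; ΣQ_DR = 307.0 m³/s.
V = ΣQ_DR · Δt = 307.0 × 10800 s = 3.316 × 10^6 m³.
Over A = 90.5 km², depth = V / A = 36.6 mm.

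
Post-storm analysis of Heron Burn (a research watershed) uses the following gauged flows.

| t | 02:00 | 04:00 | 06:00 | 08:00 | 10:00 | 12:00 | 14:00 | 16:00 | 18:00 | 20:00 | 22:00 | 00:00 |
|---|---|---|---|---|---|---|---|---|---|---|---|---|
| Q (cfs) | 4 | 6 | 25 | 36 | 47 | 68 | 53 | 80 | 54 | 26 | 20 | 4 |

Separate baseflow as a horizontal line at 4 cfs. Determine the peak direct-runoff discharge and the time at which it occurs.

Subtracting baseflow gives direct-runoff ordinates: 0.0, 2.0, 21.0, 32.0, 43.0, 64.0, 49.0, 76.0, 50.0, 22.0, 16.0, 0.0 cfs.
The maximum is 76.0 cfs, occurring at the reading for t = 16:00.

Q_p = 76.0 cfs at t = 16:00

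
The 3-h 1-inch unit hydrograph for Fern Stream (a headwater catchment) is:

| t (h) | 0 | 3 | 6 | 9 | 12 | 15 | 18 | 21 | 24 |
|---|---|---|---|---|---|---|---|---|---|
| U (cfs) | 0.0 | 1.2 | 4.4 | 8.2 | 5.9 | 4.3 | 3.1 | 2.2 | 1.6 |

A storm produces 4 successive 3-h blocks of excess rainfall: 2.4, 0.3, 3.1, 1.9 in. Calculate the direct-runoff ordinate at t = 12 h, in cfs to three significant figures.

Q ≈ 32.5 cfs

By discrete convolution, Q_j = Σ (P_i / 1 in) · U_{j−i}.
At t = 12 h (j=4): Q = (2.4/1)·5.9 + (0.3/1)·8.2 + (3.1/1)·4.4 + (1.9/1)·1.2 = 32.5 cfs.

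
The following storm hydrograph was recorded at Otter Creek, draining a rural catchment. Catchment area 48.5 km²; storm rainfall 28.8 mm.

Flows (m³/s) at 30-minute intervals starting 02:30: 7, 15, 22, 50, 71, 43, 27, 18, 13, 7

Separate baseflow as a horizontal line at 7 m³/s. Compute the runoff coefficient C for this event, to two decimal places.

ΣQ_DR = 203.0 m³/s; V = ΣQ_DR·Δt = 3.654 × 10^5 m³.
Runoff depth d = V / A = 7.534 mm.
C = d / P = 7.534 / 28.8 = 0.26.

C ≈ 0.26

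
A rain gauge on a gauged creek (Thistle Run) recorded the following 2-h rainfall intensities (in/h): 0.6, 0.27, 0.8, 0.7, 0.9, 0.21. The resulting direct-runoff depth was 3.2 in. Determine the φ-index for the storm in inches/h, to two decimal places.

Only the 4 blocks with intensity above φ contribute runoff: 0.6, 0.8, 0.7, 0.9 in/h.
Σ(I−φ)·Δt = d  ⇒  (0.6+0.8+0.7+0.9 − 4φ)·2 = 3.2
φ = (3.000 − 3.2/2) / 4 = 0.35 in/h.

φ ≈ 0.35 in/h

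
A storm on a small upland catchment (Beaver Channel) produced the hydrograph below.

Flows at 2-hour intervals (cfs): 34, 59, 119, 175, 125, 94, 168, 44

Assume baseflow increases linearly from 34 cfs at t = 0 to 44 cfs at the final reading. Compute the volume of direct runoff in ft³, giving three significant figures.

V ≈ 3.64 × 10^6 ft³

Direct-runoff ordinates (Q − Q_b): 0.00, 23.57, 82.14, 136.71, 85.29, 52.86, 125.43, 0.00 cfs.
ΣQ_DR = 506.0 cfs.
With Δt = 2 h = 7200 s, V = ΣQ_DR · Δt = 506.0 × 7200 = 3.64 × 10^6 ft³.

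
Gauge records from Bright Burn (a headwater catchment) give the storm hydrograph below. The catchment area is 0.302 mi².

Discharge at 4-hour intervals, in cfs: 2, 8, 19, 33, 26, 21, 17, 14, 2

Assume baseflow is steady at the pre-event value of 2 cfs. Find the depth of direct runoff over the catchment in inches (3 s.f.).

Direct runoff: 0.0, 6.0, 17.0, 31.0, 24.0, 19.0, 15.0, 12.0, 0.0 cfs; ΣQ_DR = 124.0 cfs.
V = ΣQ_DR · Δt = 124.0 × 14400 s = 1.786 × 10^6 ft³.
Over A = 0.302 mi², depth = V / A = 2.55 in.

d ≈ 2.55 in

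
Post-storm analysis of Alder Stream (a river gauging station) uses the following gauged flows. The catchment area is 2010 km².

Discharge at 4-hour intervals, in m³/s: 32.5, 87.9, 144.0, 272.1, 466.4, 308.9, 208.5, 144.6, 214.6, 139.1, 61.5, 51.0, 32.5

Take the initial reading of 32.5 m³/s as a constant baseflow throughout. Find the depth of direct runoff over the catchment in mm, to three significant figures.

Direct runoff: 0.0, 55.4, 111.5, 239.6, 433.9, 276.4, 176.0, 112.1, 182.1, 106.6, 29.0, 18.5, 0.0 m³/s; ΣQ_DR = 1741 m³/s.
V = ΣQ_DR · Δt = 1741 × 14400 s = 2.507 × 10^7 m³.
Over A = 2010 km², depth = V / A = 12.5 mm.

d ≈ 12.5 mm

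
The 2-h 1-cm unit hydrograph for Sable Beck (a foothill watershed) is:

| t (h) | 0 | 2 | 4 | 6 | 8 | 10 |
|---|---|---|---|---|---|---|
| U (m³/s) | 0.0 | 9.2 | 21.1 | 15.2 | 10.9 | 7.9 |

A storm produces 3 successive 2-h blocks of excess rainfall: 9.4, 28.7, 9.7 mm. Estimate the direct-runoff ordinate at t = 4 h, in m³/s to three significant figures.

By discrete convolution, Q_j = Σ (P_i / 10 mm) · U_{j−i}.
At t = 4 h (j=2): Q = (9.4/10)·21.1 + (28.7/10)·9.2 + (9.7/10)·0.0 = 46.2 m³/s.

Q ≈ 46.2 m³/s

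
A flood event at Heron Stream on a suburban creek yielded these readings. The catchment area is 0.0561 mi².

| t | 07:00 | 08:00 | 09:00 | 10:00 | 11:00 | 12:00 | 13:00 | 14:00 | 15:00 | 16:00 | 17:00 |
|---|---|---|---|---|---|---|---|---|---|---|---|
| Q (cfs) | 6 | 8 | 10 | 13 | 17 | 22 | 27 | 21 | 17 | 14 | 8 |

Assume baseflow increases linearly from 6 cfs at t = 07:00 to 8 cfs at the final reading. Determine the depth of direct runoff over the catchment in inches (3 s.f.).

d ≈ 2.38 in

Direct runoff: 0.00, 1.80, 3.60, 6.40, 10.20, 15.00, 19.80, 13.60, 9.40, 6.20, 0.00 cfs; ΣQ_DR = 86.00 cfs.
V = ΣQ_DR · Δt = 86.00 × 3600 s = 3.096 × 10^5 ft³.
Over A = 0.0561 mi², depth = V / A = 2.38 in.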